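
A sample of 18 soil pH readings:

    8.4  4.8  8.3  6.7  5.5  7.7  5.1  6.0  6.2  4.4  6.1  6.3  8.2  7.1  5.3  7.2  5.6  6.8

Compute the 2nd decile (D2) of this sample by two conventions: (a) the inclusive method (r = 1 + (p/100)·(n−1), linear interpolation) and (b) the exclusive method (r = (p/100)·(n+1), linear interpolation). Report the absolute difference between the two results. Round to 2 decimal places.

Sorted: 4.4, 4.8, 5.1, 5.3, 5.5, 5.6, 6.0, 6.1, 6.2, 6.3, 6.7, 6.8, 7.1, 7.2, 7.7, 8.2, 8.3, 8.4.
n = 18.
(a) r = 4.4; between ranks 4 (5.3) and 5 (5.5): 5.38.
(b) r = 3.8; between ranks 3 (5.1) and 4 (5.3): 5.26.
|5.38 − 5.26| = 0.12.

0.12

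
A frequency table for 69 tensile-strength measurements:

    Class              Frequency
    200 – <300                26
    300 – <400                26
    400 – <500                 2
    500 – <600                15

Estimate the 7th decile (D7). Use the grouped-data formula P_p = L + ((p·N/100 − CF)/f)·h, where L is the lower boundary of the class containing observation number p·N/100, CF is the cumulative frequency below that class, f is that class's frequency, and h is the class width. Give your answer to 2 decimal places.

N = 69; target position k = 70/100 · 69 = 48.3.
Cumulative frequencies: 26, 52, 54, 69.
Observation 48.3 falls in the class 300 – <400.
L = 300, CF = 26, f = 26, h = 100.
P70 = 300 + ((48.3 − 26)/26)·100 = 300 + 85.7692 = 385.769.

385.77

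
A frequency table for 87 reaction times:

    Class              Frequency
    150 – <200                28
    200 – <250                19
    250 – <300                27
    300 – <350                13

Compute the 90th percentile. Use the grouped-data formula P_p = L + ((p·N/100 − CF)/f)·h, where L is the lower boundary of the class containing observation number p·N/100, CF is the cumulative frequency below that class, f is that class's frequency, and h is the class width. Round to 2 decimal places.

316.54

N = 87; target position k = 90/100 · 87 = 78.3.
Cumulative frequencies: 28, 47, 74, 87.
Observation 78.3 falls in the class 300 – <350.
L = 300, CF = 74, f = 13, h = 50.
P90 = 300 + ((78.3 − 74)/13)·50 = 300 + 16.5385 = 316.538.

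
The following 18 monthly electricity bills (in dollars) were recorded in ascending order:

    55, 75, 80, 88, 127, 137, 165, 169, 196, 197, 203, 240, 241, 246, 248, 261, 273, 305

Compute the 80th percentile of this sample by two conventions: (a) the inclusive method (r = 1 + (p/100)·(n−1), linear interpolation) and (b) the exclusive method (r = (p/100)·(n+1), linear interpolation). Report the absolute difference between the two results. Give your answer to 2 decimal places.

n = 18.
(a) r = 14.6; between ranks 14 (246) and 15 (248): 247.2.
(b) r = 15.2; between ranks 15 (248) and 16 (261): 250.6.
|247.2 − 250.6| = 3.4.

3.40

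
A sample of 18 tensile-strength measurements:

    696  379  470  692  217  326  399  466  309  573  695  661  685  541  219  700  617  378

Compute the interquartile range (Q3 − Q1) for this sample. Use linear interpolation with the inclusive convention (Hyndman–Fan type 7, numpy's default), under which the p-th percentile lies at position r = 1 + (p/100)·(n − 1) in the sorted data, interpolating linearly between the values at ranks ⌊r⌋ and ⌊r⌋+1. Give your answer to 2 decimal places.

300.75

Sorted: 217, 219, 309, 326, 378, 379, 399, 466, 470, 541, 573, 617, 661, 685, 692, 695, 696, 700.
n = 18.
P25: r = 5.25; ranks 5–6 are 378, 379; interpolating gives 378.25.
P75: r = 13.75; ranks 13–14 are 661, 685; interpolating gives 679.
Difference: 679 − 378.25 = 300.75.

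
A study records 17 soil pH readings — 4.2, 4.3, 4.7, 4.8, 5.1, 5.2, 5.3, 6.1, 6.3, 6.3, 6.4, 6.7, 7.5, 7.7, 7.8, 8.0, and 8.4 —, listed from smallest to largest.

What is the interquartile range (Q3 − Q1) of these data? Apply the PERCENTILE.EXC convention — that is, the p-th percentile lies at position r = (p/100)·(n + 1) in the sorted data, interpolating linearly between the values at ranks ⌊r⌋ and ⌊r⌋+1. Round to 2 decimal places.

2.65

n = 17.
P25: r = 4.5; ranks 4–5 are 4.8, 5.1; interpolating gives 4.95.
P75: r = 13.5; ranks 13–14 are 7.5, 7.7; interpolating gives 7.6.
Difference: 7.6 − 4.95 = 2.65.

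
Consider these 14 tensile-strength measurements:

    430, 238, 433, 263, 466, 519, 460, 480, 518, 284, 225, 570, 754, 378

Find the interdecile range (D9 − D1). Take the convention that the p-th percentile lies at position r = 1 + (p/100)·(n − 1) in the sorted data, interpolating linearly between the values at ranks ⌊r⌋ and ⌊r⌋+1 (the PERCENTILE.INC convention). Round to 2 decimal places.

309.20

Sorted: 225, 238, 263, 284, 378, 430, 433, 460, 466, 480, 518, 519, 570, 754.
n = 14.
P10: r = 2.3; ranks 2–3 are 238, 263; interpolating gives 245.5.
P90: r = 12.7; ranks 12–13 are 519, 570; interpolating gives 554.7.
Difference: 554.7 − 245.5 = 309.2.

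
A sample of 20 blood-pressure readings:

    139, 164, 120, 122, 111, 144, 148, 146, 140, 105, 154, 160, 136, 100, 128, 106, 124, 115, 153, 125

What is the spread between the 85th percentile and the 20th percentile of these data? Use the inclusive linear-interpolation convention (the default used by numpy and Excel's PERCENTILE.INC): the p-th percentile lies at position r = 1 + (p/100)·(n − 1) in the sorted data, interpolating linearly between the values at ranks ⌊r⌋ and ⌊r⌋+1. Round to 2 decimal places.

Sorted: 100, 105, 106, 111, 115, 120, 122, 124, 125, 128, 136, 139, 140, 144, 146, 148, 153, 154, 160, 164.
n = 20.
P20: r = 4.8; ranks 4–5 are 111, 115; interpolating gives 114.2.
P85: r = 17.15; ranks 17–18 are 153, 154; interpolating gives 153.15.
Difference: 153.15 − 114.2 = 38.95.

38.95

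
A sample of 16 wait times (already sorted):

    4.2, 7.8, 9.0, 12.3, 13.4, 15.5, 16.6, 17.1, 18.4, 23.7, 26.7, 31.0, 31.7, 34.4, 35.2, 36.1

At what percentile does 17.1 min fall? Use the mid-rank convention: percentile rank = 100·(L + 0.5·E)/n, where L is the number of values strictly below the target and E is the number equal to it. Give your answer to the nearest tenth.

Count below 17.1: L = 7; count equal: E = 1; n = 16.
Percentile rank = 100·(7 + 0.5·1)/16 = 100·7.5/16 = 46.88.

46.9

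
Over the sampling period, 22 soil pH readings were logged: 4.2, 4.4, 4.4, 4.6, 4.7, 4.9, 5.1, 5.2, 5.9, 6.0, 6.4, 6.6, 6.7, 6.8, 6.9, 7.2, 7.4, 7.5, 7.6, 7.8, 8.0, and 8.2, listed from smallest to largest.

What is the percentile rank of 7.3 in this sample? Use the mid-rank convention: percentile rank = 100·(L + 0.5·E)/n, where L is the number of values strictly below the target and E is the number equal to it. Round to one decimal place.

Count below 7.3: L = 16; count equal: E = 0; n = 22.
Percentile rank = 100·(16 + 0.5·0)/22 = 100·16/22 = 72.73.

72.7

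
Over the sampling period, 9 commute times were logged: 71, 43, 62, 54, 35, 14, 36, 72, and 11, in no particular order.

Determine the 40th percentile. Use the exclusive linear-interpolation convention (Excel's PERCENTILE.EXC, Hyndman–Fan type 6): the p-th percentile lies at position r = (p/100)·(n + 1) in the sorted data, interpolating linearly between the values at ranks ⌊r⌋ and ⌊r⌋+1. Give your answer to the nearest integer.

36

Sorted: 11, 14, 35, 36, 43, 54, 62, 71, 72.
n = 9.
r = (40/100)·(9 + 1) = 4.
r is an integer, so P40 is the value at rank 4: 36.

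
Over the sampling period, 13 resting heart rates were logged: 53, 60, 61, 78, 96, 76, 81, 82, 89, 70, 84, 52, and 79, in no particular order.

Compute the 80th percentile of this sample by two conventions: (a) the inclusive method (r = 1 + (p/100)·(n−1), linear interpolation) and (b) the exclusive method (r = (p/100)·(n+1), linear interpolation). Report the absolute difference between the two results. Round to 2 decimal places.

Sorted: 52, 53, 60, 61, 70, 76, 78, 79, 81, 82, 84, 89, 96.
n = 13.
(a) r = 10.6; between ranks 10 (82) and 11 (84): 83.2.
(b) r = 11.2; between ranks 11 (84) and 12 (89): 85.
|83.2 − 85| = 1.8.

1.80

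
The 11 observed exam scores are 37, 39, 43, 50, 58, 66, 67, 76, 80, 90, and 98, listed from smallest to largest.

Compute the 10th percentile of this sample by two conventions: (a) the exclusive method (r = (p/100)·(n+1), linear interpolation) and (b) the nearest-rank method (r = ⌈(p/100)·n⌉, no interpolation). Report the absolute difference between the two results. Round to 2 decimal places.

1.60

n = 11.
(a) r = 1.2; between ranks 1 (37) and 2 (39): 37.4.
(b) the nearest-rank method: rank 2 → 39.
|37.4 − 39| = 1.6.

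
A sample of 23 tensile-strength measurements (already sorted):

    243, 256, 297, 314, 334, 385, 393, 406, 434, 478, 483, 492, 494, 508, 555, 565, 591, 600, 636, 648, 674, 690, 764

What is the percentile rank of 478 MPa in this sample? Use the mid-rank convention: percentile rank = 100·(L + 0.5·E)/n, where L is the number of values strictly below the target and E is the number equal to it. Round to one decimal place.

Count below 478: L = 9; count equal: E = 1; n = 23.
Percentile rank = 100·(9 + 0.5·1)/23 = 100·9.5/23 = 41.3.

41.3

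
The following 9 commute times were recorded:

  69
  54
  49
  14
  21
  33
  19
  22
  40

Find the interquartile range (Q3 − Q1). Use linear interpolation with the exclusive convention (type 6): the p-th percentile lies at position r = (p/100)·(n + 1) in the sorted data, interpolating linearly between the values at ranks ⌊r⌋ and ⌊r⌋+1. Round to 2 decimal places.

31.50

Sorted: 14, 19, 21, 22, 33, 40, 49, 54, 69.
n = 9.
P25: r = 2.5; ranks 2–3 are 19, 21; interpolating gives 20.
P75: r = 7.5; ranks 7–8 are 49, 54; interpolating gives 51.5.
Difference: 51.5 − 20 = 31.5.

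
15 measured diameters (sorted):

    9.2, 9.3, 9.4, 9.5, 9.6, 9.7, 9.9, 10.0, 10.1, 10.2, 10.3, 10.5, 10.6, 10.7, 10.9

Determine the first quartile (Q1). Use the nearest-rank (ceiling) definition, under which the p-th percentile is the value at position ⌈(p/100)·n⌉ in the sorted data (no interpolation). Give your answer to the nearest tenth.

9.5

n = 15.
Position = ⌈25/100 · 15⌉ = ⌈3.75⌉ = 4.
The value at rank 4 is 9.5.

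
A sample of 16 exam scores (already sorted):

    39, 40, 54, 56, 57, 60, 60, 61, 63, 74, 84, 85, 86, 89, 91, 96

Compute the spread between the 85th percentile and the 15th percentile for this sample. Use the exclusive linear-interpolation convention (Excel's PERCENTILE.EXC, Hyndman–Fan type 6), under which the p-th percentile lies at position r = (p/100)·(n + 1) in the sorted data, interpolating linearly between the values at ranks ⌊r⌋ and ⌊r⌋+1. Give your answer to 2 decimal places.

n = 16.
P15: r = 2.55; ranks 2–3 are 40, 54; interpolating gives 47.7.
P85: r = 14.45; ranks 14–15 are 89, 91; interpolating gives 89.9.
Difference: 89.9 − 47.7 = 42.2.

42.20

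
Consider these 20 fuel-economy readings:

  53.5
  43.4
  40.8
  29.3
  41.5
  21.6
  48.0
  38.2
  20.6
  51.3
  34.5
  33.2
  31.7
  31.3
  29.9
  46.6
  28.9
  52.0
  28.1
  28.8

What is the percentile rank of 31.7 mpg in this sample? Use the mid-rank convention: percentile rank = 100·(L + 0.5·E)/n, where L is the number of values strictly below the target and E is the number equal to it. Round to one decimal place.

Sorted: 20.6, 21.6, 28.1, 28.8, 28.9, 29.3, 29.9, 31.3, 31.7, 33.2, 34.5, 38.2, 40.8, 41.5, 43.4, 46.6, 48.0, 51.3, 52.0, 53.5.
Count below 31.7: L = 8; count equal: E = 1; n = 20.
Percentile rank = 100·(8 + 0.5·1)/20 = 100·8.5/20 = 42.5.

42.5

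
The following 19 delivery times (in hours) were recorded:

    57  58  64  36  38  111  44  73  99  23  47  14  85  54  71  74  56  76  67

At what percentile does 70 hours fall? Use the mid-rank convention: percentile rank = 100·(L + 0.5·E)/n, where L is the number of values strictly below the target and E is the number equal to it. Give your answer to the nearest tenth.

Sorted: 14, 23, 36, 38, 44, 47, 54, 56, 57, 58, 64, 67, 71, 73, 74, 76, 85, 99, 111.
Count below 70: L = 12; count equal: E = 0; n = 19.
Percentile rank = 100·(12 + 0.5·0)/19 = 100·12/19 = 63.16.

63.2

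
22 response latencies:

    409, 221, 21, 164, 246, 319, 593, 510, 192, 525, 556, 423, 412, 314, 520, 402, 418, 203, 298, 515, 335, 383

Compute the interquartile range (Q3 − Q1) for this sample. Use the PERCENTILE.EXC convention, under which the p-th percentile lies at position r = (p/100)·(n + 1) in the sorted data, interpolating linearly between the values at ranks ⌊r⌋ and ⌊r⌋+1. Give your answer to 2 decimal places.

271.50

Sorted: 21, 164, 192, 203, 221, 246, 298, 314, 319, 335, 383, 402, 409, 412, 418, 423, 510, 515, 520, 525, 556, 593.
n = 22.
P25: r = 5.75; ranks 5–6 are 221, 246; interpolating gives 239.75.
P75: r = 17.25; ranks 17–18 are 510, 515; interpolating gives 511.25.
Difference: 511.25 − 239.75 = 271.5.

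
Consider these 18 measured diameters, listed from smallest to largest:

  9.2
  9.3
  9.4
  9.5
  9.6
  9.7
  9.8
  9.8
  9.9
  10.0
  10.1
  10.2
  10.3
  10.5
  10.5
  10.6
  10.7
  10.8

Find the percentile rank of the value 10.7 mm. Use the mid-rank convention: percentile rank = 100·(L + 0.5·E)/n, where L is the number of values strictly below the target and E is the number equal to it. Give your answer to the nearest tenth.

91.7

Count below 10.7: L = 16; count equal: E = 1; n = 18.
Percentile rank = 100·(16 + 0.5·1)/18 = 100·16.5/18 = 91.67.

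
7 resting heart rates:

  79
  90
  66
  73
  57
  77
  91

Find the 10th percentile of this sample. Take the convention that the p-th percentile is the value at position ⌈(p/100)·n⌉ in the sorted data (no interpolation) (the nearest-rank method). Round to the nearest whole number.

57

Sorted: 57, 66, 73, 77, 79, 90, 91.
n = 7.
Position = ⌈10/100 · 7⌉ = ⌈0.7⌉ = 1.
The value at rank 1 is 57.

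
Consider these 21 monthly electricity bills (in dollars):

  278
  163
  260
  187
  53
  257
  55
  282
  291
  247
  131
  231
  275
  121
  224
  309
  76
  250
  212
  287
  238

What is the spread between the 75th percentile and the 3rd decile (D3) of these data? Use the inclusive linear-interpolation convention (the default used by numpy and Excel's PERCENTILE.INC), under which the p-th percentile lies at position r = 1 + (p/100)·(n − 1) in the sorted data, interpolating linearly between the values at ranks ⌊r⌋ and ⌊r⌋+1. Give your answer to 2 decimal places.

88.00

Sorted: 53, 55, 76, 121, 131, 163, 187, 212, 224, 231, 238, 247, 250, 257, 260, 275, 278, 282, 287, 291, 309.
n = 21.
P30: r = 7 (integer) → 187.
P75: r = 16 (integer) → 275.
Difference: 275 − 187 = 88.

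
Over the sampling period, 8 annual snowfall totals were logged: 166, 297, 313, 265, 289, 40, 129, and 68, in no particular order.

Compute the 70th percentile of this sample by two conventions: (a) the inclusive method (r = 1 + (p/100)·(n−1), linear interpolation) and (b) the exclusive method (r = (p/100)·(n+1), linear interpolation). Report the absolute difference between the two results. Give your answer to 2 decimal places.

4.80

Sorted: 40, 68, 129, 166, 265, 289, 297, 313.
n = 8.
(a) r = 5.9; between ranks 5 (265) and 6 (289): 286.6.
(b) r = 6.3; between ranks 6 (289) and 7 (297): 291.4.
|286.6 − 291.4| = 4.8.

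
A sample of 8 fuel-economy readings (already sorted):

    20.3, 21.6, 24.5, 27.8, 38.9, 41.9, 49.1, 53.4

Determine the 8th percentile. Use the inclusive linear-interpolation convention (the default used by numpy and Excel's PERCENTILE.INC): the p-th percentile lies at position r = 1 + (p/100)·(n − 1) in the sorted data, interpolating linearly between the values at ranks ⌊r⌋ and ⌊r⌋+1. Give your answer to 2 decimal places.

n = 8.
r = 1 + (8/100)·(8 − 1) = 1 + 0.56 = 1.56.
Rank 1 is 20.3 and rank 2 is 21.6.
Interpolate: 20.3 + 0.56·(21.6 − 20.3) = 20.3 + 0.56·1.3 = 21.028.

21.03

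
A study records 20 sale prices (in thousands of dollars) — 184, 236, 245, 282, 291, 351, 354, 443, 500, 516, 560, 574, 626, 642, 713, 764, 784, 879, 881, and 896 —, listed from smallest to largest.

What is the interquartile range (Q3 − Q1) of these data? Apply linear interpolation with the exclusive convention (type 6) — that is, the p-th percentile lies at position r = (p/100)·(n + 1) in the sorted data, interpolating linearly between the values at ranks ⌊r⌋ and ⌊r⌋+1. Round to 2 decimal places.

n = 20.
P25: r = 5.25; ranks 5–6 are 291, 351; interpolating gives 306.
P75: r = 15.75; ranks 15–16 are 713, 764; interpolating gives 751.25.
Difference: 751.25 − 306 = 445.25.

445.25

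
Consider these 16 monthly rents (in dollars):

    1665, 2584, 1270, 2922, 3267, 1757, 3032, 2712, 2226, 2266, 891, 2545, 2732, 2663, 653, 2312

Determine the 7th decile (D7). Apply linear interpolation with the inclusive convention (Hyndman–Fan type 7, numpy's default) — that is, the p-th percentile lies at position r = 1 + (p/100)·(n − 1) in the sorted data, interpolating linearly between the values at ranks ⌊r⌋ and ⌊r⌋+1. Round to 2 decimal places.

Sorted: 653, 891, 1270, 1665, 1757, 2226, 2266, 2312, 2545, 2584, 2663, 2712, 2732, 2922, 3032, 3267.
n = 16.
r = 1 + (70/100)·(16 − 1) = 1 + 10.5 = 11.5.
Rank 11 is 2663 and rank 12 is 2712.
Interpolate: 2663 + 0.5·(2712 − 2663) = 2663 + 0.5·49 = 2687.5.

2687.50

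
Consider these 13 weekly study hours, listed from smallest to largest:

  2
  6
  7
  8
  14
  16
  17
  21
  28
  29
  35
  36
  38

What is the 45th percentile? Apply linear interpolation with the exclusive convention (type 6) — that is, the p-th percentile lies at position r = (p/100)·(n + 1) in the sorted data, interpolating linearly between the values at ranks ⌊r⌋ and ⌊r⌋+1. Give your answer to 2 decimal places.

16.30

n = 13.
r = (45/100)·(13 + 1) = 6.3.
Rank 6 is 16 and rank 7 is 17.
Interpolate: 16 + 0.3·(17 − 16) = 16 + 0.3·1 = 16.3.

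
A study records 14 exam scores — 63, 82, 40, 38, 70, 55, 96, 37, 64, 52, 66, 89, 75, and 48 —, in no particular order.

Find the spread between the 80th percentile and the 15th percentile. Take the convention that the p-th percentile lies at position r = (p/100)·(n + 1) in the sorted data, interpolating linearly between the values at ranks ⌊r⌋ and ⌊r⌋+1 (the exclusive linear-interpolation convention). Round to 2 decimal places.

Sorted: 37, 38, 40, 48, 52, 55, 63, 64, 66, 70, 75, 82, 89, 96.
n = 14.
P15: r = 2.25; ranks 2–3 are 38, 40; interpolating gives 38.5.
P80: r = 12 (integer) → 82.
Difference: 82 − 38.5 = 43.5.

43.50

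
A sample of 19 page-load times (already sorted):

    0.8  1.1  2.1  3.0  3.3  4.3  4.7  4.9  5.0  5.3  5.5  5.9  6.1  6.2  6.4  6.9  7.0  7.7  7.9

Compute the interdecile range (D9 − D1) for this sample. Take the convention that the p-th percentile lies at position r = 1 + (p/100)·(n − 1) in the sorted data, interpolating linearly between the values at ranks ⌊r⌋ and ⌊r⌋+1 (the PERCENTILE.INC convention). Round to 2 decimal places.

5.24

n = 19.
P10: r = 2.8; ranks 2–3 are 1.1, 2.1; interpolating gives 1.9.
P90: r = 17.2; ranks 17–18 are 7.0, 7.7; interpolating gives 7.14.
Difference: 7.14 − 1.9 = 5.24.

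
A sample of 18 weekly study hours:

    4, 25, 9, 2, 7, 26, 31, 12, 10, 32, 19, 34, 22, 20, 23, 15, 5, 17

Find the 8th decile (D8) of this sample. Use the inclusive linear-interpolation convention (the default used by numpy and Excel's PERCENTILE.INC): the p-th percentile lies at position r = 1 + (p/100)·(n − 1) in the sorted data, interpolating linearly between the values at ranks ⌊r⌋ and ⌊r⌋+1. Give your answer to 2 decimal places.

Sorted: 2, 4, 5, 7, 9, 10, 12, 15, 17, 19, 20, 22, 23, 25, 26, 31, 32, 34.
n = 18.
r = 1 + (80/100)·(18 − 1) = 1 + 13.6 = 14.6.
Rank 14 is 25 and rank 15 is 26.
Interpolate: 25 + 0.6·(26 − 25) = 25 + 0.6·1 = 25.6.

25.60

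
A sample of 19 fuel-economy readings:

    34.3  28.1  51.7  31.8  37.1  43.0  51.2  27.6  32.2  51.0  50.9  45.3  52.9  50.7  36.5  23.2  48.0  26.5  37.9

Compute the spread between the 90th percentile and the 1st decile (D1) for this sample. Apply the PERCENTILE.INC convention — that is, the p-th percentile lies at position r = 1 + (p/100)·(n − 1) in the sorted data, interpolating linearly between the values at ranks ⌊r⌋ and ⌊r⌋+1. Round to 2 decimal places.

23.92

Sorted: 23.2, 26.5, 27.6, 28.1, 31.8, 32.2, 34.3, 36.5, 37.1, 37.9, 43.0, 45.3, 48.0, 50.7, 50.9, 51.0, 51.2, 51.7, 52.9.
n = 19.
P10: r = 2.8; ranks 2–3 are 26.5, 27.6; interpolating gives 27.38.
P90: r = 17.2; ranks 17–18 are 51.2, 51.7; interpolating gives 51.3.
Difference: 51.3 − 27.38 = 23.92.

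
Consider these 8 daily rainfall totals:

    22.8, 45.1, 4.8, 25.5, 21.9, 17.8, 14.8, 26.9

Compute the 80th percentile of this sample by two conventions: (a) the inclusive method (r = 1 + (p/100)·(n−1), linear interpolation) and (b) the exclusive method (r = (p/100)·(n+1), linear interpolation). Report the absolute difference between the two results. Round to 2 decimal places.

4.20

Sorted: 4.8, 14.8, 17.8, 21.9, 22.8, 25.5, 26.9, 45.1.
n = 8.
(a) r = 6.6; between ranks 6 (25.5) and 7 (26.9): 26.34.
(b) r = 7.2; between ranks 7 (26.9) and 8 (45.1): 30.54.
|26.34 − 30.54| = 4.2.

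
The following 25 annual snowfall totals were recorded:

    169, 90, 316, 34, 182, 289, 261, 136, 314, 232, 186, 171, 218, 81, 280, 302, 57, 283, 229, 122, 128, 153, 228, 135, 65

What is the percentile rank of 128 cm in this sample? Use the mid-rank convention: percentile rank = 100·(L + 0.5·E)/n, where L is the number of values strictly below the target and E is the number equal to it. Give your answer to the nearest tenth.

26.0

Sorted: 34, 57, 65, 81, 90, 122, 128, 135, 136, 153, 169, 171, 182, 186, 218, 228, 229, 232, 261, 280, 283, 289, 302, 314, 316.
Count below 128: L = 6; count equal: E = 1; n = 25.
Percentile rank = 100·(6 + 0.5·1)/25 = 100·6.5/25 = 26.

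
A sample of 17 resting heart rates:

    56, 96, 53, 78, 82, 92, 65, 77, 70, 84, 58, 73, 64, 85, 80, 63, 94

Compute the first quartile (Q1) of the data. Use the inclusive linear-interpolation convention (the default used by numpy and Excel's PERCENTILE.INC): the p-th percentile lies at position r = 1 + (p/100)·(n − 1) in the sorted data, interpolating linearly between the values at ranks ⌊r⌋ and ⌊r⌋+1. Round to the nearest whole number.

64

Sorted: 53, 56, 58, 63, 64, 65, 70, 73, 77, 78, 80, 82, 84, 85, 92, 94, 96.
n = 17.
r = 1 + (25/100)·(17 − 1) = 1 + 4 = 5.
r is an integer, so P25 is the value at rank 5: 64.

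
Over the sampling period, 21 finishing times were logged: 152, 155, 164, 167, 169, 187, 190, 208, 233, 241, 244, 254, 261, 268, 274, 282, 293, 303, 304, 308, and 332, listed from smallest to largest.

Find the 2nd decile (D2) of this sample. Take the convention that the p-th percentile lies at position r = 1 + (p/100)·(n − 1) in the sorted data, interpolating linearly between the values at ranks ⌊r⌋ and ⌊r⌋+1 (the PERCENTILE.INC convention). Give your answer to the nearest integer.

169

n = 21.
r = 1 + (20/100)·(21 − 1) = 1 + 4 = 5.
r is an integer, so P20 is the value at rank 5: 169.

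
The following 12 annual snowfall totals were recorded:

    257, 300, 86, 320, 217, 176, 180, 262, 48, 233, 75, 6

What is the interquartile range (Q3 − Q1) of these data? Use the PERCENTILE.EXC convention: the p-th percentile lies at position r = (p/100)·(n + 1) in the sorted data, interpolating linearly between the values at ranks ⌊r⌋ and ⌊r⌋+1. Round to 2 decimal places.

183.00

Sorted: 6, 48, 75, 86, 176, 180, 217, 233, 257, 262, 300, 320.
n = 12.
P25: r = 3.25; ranks 3–4 are 75, 86; interpolating gives 77.75.
P75: r = 9.75; ranks 9–10 are 257, 262; interpolating gives 260.75.
Difference: 260.75 − 77.75 = 183.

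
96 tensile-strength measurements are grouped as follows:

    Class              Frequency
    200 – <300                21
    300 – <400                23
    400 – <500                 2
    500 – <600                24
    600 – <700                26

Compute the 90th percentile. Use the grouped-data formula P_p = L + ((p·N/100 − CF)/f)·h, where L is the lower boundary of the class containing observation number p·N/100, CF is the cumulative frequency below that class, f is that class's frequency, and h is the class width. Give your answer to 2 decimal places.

N = 96; target position k = 90/100 · 96 = 86.4.
Cumulative frequencies: 21, 44, 46, 70, 96.
Observation 86.4 falls in the class 600 – <700.
L = 600, CF = 70, f = 26, h = 100.
P90 = 600 + ((86.4 − 70)/26)·100 = 600 + 63.0769 = 663.077.

663.08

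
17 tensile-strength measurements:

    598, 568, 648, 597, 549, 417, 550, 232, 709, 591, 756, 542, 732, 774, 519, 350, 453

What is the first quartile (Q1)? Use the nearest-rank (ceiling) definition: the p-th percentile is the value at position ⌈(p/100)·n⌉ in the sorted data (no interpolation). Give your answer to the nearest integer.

Sorted: 232, 350, 417, 453, 519, 542, 549, 550, 568, 591, 597, 598, 648, 709, 732, 756, 774.
n = 17.
Position = ⌈25/100 · 17⌉ = ⌈4.25⌉ = 5.
The value at rank 5 is 519.

519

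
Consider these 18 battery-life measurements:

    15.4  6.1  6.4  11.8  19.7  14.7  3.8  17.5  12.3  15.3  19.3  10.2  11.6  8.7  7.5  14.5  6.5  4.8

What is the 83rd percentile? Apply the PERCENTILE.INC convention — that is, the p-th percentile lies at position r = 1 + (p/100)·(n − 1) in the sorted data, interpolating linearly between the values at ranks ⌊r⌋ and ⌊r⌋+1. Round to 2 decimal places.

15.63

Sorted: 3.8, 4.8, 6.1, 6.4, 6.5, 7.5, 8.7, 10.2, 11.6, 11.8, 12.3, 14.5, 14.7, 15.3, 15.4, 17.5, 19.3, 19.7.
n = 18.
r = 1 + (83/100)·(18 − 1) = 1 + 14.11 = 15.11.
Rank 15 is 15.4 and rank 16 is 17.5.
Interpolate: 15.4 + 0.11·(17.5 − 15.4) = 15.4 + 0.11·2.1 = 15.631.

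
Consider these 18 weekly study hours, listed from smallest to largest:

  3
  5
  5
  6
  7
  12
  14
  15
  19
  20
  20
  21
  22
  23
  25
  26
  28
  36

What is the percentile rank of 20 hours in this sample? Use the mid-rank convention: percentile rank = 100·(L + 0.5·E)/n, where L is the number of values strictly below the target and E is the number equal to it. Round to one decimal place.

55.6

Count below 20: L = 9; count equal: E = 2; n = 18.
Percentile rank = 100·(9 + 0.5·2)/18 = 100·10/18 = 55.56.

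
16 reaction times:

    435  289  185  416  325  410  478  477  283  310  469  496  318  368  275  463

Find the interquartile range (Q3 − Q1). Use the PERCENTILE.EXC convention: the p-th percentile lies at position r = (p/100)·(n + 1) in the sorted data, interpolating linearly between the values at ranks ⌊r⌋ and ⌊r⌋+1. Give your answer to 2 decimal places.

173.25

Sorted: 185, 275, 283, 289, 310, 318, 325, 368, 410, 416, 435, 463, 469, 477, 478, 496.
n = 16.
P25: r = 4.25; ranks 4–5 are 289, 310; interpolating gives 294.25.
P75: r = 12.75; ranks 12–13 are 463, 469; interpolating gives 467.5.
Difference: 467.5 − 294.25 = 173.25.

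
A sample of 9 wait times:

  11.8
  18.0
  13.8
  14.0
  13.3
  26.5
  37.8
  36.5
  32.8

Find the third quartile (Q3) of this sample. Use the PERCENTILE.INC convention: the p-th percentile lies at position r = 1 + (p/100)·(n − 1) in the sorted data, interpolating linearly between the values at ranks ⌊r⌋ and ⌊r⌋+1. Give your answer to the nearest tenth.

32.8

Sorted: 11.8, 13.3, 13.8, 14.0, 18.0, 26.5, 32.8, 36.5, 37.8.
n = 9.
r = 1 + (75/100)·(9 − 1) = 1 + 6 = 7.
r is an integer, so P75 is the value at rank 7: 32.8.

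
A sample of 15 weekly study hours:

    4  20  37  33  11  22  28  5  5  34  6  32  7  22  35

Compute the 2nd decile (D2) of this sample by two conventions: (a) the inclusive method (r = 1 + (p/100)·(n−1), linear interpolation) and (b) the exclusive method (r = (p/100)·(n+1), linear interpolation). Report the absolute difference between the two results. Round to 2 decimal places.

Sorted: 4, 5, 5, 6, 7, 11, 20, 22, 22, 28, 32, 33, 34, 35, 37.
n = 15.
(a) r = 3.8; between ranks 3 (5) and 4 (6): 5.8.
(b) r = 3.2; between ranks 3 (5) and 4 (6): 5.2.
|5.8 − 5.2| = 0.6.

0.60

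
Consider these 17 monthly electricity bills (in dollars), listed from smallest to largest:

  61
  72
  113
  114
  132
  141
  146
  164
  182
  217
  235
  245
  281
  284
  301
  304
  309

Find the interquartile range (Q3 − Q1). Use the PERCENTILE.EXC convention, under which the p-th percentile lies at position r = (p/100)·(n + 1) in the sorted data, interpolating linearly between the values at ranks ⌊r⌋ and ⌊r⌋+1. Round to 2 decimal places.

159.50

n = 17.
P25: r = 4.5; ranks 4–5 are 114, 132; interpolating gives 123.
P75: r = 13.5; ranks 13–14 are 281, 284; interpolating gives 282.5.
Difference: 282.5 − 123 = 159.5.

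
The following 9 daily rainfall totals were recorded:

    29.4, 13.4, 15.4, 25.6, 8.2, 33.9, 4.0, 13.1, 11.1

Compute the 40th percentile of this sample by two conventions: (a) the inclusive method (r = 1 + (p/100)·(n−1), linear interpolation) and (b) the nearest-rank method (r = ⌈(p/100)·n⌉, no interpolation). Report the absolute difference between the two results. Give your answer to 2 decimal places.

Sorted: 4.0, 8.2, 11.1, 13.1, 13.4, 15.4, 25.6, 29.4, 33.9.
n = 9.
(a) r = 4.2; between ranks 4 (13.1) and 5 (13.4): 13.16.
(b) the nearest-rank method: rank 4 → 13.1.
|13.16 − 13.1| = 0.06.

0.06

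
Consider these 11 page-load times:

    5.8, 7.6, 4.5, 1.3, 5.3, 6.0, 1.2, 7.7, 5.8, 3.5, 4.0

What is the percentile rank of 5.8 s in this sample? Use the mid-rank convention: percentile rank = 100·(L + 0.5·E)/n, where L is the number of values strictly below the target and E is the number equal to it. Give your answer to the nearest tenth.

63.6

Sorted: 1.2, 1.3, 3.5, 4.0, 4.5, 5.3, 5.8, 5.8, 6.0, 7.6, 7.7.
Count below 5.8: L = 6; count equal: E = 2; n = 11.
Percentile rank = 100·(6 + 0.5·2)/11 = 100·7/11 = 63.64.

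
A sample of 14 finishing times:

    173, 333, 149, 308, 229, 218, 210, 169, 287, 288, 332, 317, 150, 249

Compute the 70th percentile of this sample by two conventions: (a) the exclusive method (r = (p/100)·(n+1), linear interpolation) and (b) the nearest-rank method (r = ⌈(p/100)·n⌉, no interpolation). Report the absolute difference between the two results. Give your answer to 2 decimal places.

Sorted: 149, 150, 169, 173, 210, 218, 229, 249, 287, 288, 308, 317, 332, 333.
n = 14.
(a) r = 10.5; between ranks 10 (288) and 11 (308): 298.
(b) the nearest-rank method: rank 10 → 288.
|298 − 288| = 10.

10.00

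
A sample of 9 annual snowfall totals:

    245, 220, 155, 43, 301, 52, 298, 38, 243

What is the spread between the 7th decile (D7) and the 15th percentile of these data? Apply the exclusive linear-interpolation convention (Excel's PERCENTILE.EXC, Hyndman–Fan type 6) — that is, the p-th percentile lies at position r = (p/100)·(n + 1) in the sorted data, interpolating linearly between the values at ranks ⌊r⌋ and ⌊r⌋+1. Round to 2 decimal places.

Sorted: 38, 43, 52, 155, 220, 243, 245, 298, 301.
n = 9.
P15: r = 1.5; ranks 1–2 are 38, 43; interpolating gives 40.5.
P70: r = 7 (integer) → 245.
Difference: 245 − 40.5 = 204.5.

204.50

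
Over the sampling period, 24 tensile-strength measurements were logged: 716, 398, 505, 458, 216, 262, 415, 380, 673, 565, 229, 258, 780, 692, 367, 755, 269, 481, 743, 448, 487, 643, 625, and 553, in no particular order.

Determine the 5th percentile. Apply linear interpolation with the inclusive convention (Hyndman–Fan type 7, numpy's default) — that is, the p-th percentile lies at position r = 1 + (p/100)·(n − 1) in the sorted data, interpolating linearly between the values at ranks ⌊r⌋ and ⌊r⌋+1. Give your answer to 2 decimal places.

233.35

Sorted: 216, 229, 258, 262, 269, 367, 380, 398, 415, 448, 458, 481, 487, 505, 553, 565, 625, 643, 673, 692, 716, 743, 755, 780.
n = 24.
r = 1 + (5/100)·(24 − 1) = 1 + 1.15 = 2.15.
Rank 2 is 229 and rank 3 is 258.
Interpolate: 229 + 0.15·(258 − 229) = 229 + 0.15·29 = 233.35.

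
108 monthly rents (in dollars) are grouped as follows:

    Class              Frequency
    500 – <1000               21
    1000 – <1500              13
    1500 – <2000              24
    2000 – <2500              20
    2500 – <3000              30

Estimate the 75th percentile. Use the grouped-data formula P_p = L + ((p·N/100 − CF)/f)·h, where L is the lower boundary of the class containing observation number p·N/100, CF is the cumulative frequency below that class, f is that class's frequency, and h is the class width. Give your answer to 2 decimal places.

N = 108; target position k = 75/100 · 108 = 81.
Cumulative frequencies: 21, 34, 58, 78, 108.
Observation 81 falls in the class 2500 – <3000.
L = 2500, CF = 78, f = 30, h = 500.
P75 = 2500 + ((81 − 78)/30)·500 = 2500 + 50 = 2550.

2550.00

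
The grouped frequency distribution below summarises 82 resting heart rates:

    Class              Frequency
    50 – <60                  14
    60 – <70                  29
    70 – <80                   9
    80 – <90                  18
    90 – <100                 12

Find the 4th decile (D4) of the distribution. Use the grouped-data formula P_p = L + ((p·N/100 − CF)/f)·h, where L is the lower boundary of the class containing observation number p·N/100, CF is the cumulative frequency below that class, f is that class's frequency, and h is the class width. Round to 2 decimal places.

N = 82; target position k = 40/100 · 82 = 32.8.
Cumulative frequencies: 14, 43, 52, 70, 82.
Observation 32.8 falls in the class 60 – <70.
L = 60, CF = 14, f = 29, h = 10.
P40 = 60 + ((32.8 − 14)/29)·10 = 60 + 6.48276 = 66.4828.

66.48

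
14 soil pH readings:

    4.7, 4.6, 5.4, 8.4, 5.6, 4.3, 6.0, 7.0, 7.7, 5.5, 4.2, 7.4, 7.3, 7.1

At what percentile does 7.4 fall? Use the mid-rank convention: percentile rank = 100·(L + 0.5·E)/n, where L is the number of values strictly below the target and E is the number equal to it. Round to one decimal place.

82.1

Sorted: 4.2, 4.3, 4.6, 4.7, 5.4, 5.5, 5.6, 6.0, 7.0, 7.1, 7.3, 7.4, 7.7, 8.4.
Count below 7.4: L = 11; count equal: E = 1; n = 14.
Percentile rank = 100·(11 + 0.5·1)/14 = 100·11.5/14 = 82.14.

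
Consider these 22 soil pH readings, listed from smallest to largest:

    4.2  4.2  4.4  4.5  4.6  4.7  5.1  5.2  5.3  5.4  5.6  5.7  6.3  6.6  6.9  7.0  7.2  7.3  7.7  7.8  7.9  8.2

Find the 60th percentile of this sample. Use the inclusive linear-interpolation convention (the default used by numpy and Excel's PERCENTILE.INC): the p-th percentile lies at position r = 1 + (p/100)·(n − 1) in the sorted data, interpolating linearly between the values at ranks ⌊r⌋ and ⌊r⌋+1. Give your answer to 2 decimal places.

6.48

n = 22.
r = 1 + (60/100)·(22 − 1) = 1 + 12.6 = 13.6.
Rank 13 is 6.3 and rank 14 is 6.6.
Interpolate: 6.3 + 0.6·(6.6 − 6.3) = 6.3 + 0.6·0.3 = 6.48.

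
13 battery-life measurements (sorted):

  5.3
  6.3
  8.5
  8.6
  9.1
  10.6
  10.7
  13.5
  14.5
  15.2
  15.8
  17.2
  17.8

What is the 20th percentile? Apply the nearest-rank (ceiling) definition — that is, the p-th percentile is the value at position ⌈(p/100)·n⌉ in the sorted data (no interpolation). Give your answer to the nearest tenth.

8.5

n = 13.
Position = ⌈20/100 · 13⌉ = ⌈2.6⌉ = 3.
The value at rank 3 is 8.5.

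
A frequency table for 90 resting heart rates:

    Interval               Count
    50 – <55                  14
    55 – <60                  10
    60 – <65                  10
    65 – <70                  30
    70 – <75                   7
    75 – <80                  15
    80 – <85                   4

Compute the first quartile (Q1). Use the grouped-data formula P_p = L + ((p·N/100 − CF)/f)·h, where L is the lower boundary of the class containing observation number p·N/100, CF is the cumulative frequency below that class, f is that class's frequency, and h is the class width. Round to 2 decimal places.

N = 90; target position k = 25/100 · 90 = 22.5.
Cumulative frequencies: 14, 24, 34, 64, 71, 86, 90.
Observation 22.5 falls in the class 55 – <60.
L = 55, CF = 14, f = 10, h = 5.
P25 = 55 + ((22.5 − 14)/10)·5 = 55 + 4.25 = 59.25.

59.25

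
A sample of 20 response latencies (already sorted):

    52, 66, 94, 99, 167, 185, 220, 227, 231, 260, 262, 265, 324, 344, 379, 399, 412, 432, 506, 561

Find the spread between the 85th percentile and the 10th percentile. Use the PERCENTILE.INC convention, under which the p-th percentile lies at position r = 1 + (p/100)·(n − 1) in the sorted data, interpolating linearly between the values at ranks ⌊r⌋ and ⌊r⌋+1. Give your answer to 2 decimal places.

n = 20.
P10: r = 2.9; ranks 2–3 are 66, 94; interpolating gives 91.2.
P85: r = 17.15; ranks 17–18 are 412, 432; interpolating gives 415.
Difference: 415 − 91.2 = 323.8.

323.80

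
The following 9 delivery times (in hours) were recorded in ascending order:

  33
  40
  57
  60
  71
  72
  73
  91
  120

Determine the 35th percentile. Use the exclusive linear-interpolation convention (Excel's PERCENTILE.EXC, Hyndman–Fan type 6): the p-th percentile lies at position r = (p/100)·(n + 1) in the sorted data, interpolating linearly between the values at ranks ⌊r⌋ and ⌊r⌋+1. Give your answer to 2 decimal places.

n = 9.
r = (35/100)·(9 + 1) = 3.5.
Rank 3 is 57 and rank 4 is 60.
Interpolate: 57 + 0.5·(60 − 57) = 57 + 0.5·3 = 58.5.

58.50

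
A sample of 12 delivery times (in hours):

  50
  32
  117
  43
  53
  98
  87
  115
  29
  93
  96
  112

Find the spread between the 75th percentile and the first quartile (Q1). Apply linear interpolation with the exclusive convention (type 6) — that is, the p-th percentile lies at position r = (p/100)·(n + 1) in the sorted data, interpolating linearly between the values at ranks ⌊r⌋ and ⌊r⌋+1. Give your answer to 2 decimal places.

63.75

Sorted: 29, 32, 43, 50, 53, 87, 93, 96, 98, 112, 115, 117.
n = 12.
P25: r = 3.25; ranks 3–4 are 43, 50; interpolating gives 44.75.
P75: r = 9.75; ranks 9–10 are 98, 112; interpolating gives 108.5.
Difference: 108.5 − 44.75 = 63.75.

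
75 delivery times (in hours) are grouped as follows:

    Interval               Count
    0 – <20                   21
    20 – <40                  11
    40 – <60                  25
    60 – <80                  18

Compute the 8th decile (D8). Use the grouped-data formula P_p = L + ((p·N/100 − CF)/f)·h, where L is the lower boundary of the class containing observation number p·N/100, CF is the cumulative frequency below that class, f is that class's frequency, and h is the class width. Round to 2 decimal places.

N = 75; target position k = 80/100 · 75 = 60.
Cumulative frequencies: 21, 32, 57, 75.
Observation 60 falls in the class 60 – <80.
L = 60, CF = 57, f = 18, h = 20.
P80 = 60 + ((60 − 57)/18)·20 = 60 + 3.33333 = 63.3333.

63.33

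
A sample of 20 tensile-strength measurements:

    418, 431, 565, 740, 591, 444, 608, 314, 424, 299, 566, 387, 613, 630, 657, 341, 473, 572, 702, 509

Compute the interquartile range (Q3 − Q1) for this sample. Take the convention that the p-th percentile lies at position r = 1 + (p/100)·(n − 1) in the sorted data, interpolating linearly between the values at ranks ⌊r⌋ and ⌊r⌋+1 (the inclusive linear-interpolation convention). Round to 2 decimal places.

186.75

Sorted: 299, 314, 341, 387, 418, 424, 431, 444, 473, 509, 565, 566, 572, 591, 608, 613, 630, 657, 702, 740.
n = 20.
P25: r = 5.75; ranks 5–6 are 418, 424; interpolating gives 422.5.
P75: r = 15.25; ranks 15–16 are 608, 613; interpolating gives 609.25.
Difference: 609.25 − 422.5 = 186.75.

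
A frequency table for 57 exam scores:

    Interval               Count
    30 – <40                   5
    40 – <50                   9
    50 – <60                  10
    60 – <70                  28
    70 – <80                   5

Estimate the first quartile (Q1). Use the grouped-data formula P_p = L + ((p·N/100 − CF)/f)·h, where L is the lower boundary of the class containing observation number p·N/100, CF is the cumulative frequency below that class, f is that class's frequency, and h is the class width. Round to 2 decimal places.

N = 57; target position k = 25/100 · 57 = 14.25.
Cumulative frequencies: 5, 14, 24, 52, 57.
Observation 14.25 falls in the class 50 – <60.
L = 50, CF = 14, f = 10, h = 10.
P25 = 50 + ((14.25 − 14)/10)·10 = 50 + 0.25 = 50.25.

50.25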